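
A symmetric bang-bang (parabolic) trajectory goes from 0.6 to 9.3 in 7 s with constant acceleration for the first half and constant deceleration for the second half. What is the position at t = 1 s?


Symmetric rest-to-rest: each phase covers (pf-p0)/2 in time T/2. 0.5*a*(T/2)^2 = (pf-p0)/2 => a = 4*(pf-p0)/T^2
a = 4*(9.3-0.6)/7^2 = 0.7102
t = 1 is in the acceleration phase (t <= T/2).
p = p0 + 0.5*a*t^2 = 0.6 + 0.5*0.7102*1^2
= 0.9551


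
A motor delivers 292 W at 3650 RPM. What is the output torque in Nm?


omega = 3650 * 2*pi/60 = 382.2271 rad/s
tau = P / omega = 292 / 382.2271
= 0.7639 Nm


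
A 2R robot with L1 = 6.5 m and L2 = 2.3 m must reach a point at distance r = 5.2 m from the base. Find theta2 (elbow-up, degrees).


cos(theta2) = (r^2 - L1^2 - L2^2) / (2*L1*L2)
cos(theta2) = (27.04 - 42.25 - 5.29) / 29.9
cos(theta2) = -0.685619
theta2 = 133.2843 degrees


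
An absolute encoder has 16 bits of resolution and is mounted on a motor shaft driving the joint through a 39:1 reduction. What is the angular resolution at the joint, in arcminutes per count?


counts = 2^16 = 65536
effective counts at joint = 65536 * 39 = 2555904
resolution = 360*60 / 2555904
= 0.0085 arcmin/count


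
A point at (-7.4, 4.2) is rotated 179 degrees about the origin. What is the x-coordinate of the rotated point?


x' = x*cos(theta) - y*sin(theta)
cos(179 deg) = -0.9998, sin(179 deg) = 0.0175
x' = -7.4 * -0.9998 - 4.2 * 0.0175
= 7.3989 - 0.0733
= 7.3256


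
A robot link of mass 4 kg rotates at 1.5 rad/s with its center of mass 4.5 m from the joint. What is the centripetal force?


F = m * omega^2 * r
= 4 * 1.5^2 * 4.5
= 4 * 2.25 * 4.5
= 40.5 N


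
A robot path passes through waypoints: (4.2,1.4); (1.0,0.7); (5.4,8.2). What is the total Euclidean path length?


Segment lengths:
  seg1 = sqrt((-3.2)^2 + (-0.7)^2) = 3.2757
  seg2 = sqrt((4.4)^2 + (7.5)^2) = 8.6954
Total = 11.9711


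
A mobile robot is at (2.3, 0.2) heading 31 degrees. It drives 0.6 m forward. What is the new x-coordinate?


x_new = x0 + d*cos(theta)
= 2.3 + 0.6*cos(31)
= 2.3 + 0.5143
= 2.8143


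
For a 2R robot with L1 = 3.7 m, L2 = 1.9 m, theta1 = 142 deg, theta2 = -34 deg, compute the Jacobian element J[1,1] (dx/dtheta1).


J[1,1] = -L1*sin(t1) - L2*sin(t1+t2)
= -3.7*sin(142) - 1.9*sin(108)
= -4.085


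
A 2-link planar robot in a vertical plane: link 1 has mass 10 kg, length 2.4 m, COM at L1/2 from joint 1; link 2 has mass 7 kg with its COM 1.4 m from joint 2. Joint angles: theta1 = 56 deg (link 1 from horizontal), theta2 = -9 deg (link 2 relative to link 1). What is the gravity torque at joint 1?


Horizontal distance from joint 1 to link-1 COM:
  x_c1 = (L1/2)*cos(t1) = 1.2 * 0.5592 = 0.671 m
Horizontal distance from joint 1 to link-2 COM:
  x_c2 = L1*cos(t1) + Lc2*cos(t1+t2)
       = 2.4*0.5592 + 1.4*0.682 = 2.2969 m
tau1 = m1*g*x_c1 + m2*g*x_c2
     = 10*9.81*0.671 + 7*9.81*2.2969
     = 65.8282 + 157.7254
     = 223.5536 Nm


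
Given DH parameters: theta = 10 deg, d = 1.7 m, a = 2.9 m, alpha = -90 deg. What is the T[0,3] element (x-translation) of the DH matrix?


T[0,3] = a * cos(theta)
= 2.9 * cos(10 deg)
= 2.9 * 0.9848
= 2.8559


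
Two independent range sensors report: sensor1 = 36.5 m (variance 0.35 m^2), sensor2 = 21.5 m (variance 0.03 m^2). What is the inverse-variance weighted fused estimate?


w1 = (1/var1) / (1/var1 + 1/var2)
   = 2.8571 / (2.8571 + 33.3333) = 0.0789
w2 = 1 - w1 = 0.9211
fused = w1*s1 + w2*s2 = 2.8816 + 19.8026
= 22.6842 m


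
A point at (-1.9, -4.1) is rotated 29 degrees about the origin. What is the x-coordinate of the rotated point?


x' = x*cos(theta) - y*sin(theta)
cos(29 deg) = 0.8746, sin(29 deg) = 0.4848
x' = -1.9 * 0.8746 - -4.1 * 0.4848
= -1.6618 - -1.9877
= 0.3259


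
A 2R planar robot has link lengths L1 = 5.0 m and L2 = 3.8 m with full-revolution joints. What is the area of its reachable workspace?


r_max = L1 + L2 = 8.8 m
r_min = |L1 - L2| = 1.2 m
Area = pi*(r_max^2 - r_min^2)
= pi*(77.44 - 1.44)
= pi * 76.0
= 238.761 m^2


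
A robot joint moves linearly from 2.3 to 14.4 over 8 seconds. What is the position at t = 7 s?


s = t/T = 7/8 = 0.875
p(t) = p0 + (pf-p0)*s
= 2.3 + (14.4 - 2.3) * 0.875
= 12.8875


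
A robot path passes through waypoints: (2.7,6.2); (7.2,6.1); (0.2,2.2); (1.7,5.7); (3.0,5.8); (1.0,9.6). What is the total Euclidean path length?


Segment lengths:
  seg1 = sqrt((4.5)^2 + (-0.1)^2) = 4.5011
  seg2 = sqrt((-7.0)^2 + (-3.9)^2) = 8.0131
  seg3 = sqrt((1.5)^2 + (3.5)^2) = 3.8079
  seg4 = sqrt((1.3)^2 + (0.1)^2) = 1.3038
  seg5 = sqrt((-2.0)^2 + (3.8)^2) = 4.2942
Total = 21.9201


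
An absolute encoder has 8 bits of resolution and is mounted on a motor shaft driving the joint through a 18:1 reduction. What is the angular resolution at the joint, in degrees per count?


counts = 2^8 = 256
effective counts at joint = 256 * 18 = 4608
resolution = 360 / 4608
= 0.0781 deg/count


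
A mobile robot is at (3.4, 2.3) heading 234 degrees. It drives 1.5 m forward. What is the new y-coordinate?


y_new = y0 + d*sin(theta)
= 2.3 + 1.5*sin(234)
= 2.3 + -1.2135
= 1.0865


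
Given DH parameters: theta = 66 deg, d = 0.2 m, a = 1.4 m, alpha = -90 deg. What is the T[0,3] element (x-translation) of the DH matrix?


T[0,3] = a * cos(theta)
= 1.4 * cos(66 deg)
= 1.4 * 0.4067
= 0.5694


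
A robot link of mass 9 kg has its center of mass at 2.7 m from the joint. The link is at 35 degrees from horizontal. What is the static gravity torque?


tau = m*g*L*cos(angle)
= 9 * 9.81 * 2.7 * cos(35 deg)
= 9 * 9.81 * 2.7 * 0.8192
= 195.2719 Nm


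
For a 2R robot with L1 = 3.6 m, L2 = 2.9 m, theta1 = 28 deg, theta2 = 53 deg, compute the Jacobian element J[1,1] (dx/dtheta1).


J[1,1] = -L1*sin(t1) - L2*sin(t1+t2)
= -3.6*sin(28) - 2.9*sin(81)
= -4.5544


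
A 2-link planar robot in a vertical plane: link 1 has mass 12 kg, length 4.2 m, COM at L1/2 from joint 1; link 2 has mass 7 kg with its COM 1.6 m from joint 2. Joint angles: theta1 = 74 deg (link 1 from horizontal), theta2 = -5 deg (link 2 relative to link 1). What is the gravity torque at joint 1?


Horizontal distance from joint 1 to link-1 COM:
  x_c1 = (L1/2)*cos(t1) = 2.1 * 0.2756 = 0.5788 m
Horizontal distance from joint 1 to link-2 COM:
  x_c2 = L1*cos(t1) + Lc2*cos(t1+t2)
       = 4.2*0.2756 + 1.6*0.3584 = 1.7311 m
tau1 = m1*g*x_c1 + m2*g*x_c2
     = 12*9.81*0.5788 + 7*9.81*1.7311
     = 68.1409 + 118.8723
     = 187.0131 Nm


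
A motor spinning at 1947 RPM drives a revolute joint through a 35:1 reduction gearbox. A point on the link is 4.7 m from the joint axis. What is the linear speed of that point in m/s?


omega_motor = 1947 * 2*pi/60 = 203.8894 rad/s
omega_joint = omega_motor / 35 = 5.8254 rad/s
v = omega_joint * r = 5.8254 * 4.7
= 27.3794 m/s


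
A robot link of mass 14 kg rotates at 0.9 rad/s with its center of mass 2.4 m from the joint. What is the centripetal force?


F = m * omega^2 * r
= 14 * 0.9^2 * 2.4
= 14 * 0.81 * 2.4
= 27.216 N


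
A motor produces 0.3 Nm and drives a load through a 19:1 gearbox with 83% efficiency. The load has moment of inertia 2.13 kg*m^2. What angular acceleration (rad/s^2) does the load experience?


tau_out = tau_motor * N * eta
= 0.3 * 19 * 0.83 = 4.731 Nm
alpha = tau_out / I = 4.731 / 2.13
= 2.2211 rad/s^2


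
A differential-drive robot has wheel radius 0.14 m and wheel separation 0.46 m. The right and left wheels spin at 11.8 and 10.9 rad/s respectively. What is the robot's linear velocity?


vR = r*wR = 0.14*11.8 = 1.652 m/s
vL = r*wL = 0.14*10.9 = 1.526 m/s
v = (vR+vL)/2 = 1.589 m/s
omega = (vR-vL)/L = 0.2739 rad/s
linear velocity = 1.589 m/s


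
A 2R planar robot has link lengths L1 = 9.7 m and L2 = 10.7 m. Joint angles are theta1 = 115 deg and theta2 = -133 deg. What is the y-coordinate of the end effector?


Convert angles to radians: theta1 = 2.0071, theta2 = -2.3213
y = L1*sin(theta1) + L2*sin(theta1+theta2)
y = 8.7912 + -3.3065
y = 5.4847


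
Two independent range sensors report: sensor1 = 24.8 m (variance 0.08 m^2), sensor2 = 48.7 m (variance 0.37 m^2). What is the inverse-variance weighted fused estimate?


w1 = (1/var1) / (1/var1 + 1/var2)
   = 12.5 / (12.5 + 2.7027) = 0.8222
w2 = 1 - w1 = 0.1778
fused = w1*s1 + w2*s2 = 20.3911 + 8.6578
= 29.0489 m


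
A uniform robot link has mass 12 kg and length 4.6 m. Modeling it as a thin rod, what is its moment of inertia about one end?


I = (1/3) * m * L^2
= (1/3) * 12 * 4.6^2
= 0.333333 * 12 * 21.16
= 84.64 kg*m^2


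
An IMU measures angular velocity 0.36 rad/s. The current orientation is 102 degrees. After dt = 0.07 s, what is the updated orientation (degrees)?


delta_theta = w * dt = 0.36 * 0.07 = 0.0252 rad
= 1.4439 deg
theta_new = 102 + 1.4439 = 103.4439 deg


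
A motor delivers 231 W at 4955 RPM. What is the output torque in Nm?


omega = 4955 * 2*pi/60 = 518.8864 rad/s
tau = P / omega = 231 / 518.8864
= 0.4452 Nm


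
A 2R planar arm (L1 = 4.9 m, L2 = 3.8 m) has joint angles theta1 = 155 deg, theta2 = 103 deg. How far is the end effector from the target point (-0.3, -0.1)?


End effector via forward kinematics:
x = L1*cos(t1) + L2*cos(t1+t2) = -5.231
y = L1*sin(t1) + L2*sin(t1+t2) = -1.6461
Distance to target:
d = sqrt((-0.3 - -5.231)^2 + (-0.1 - -1.6461)^2)
= sqrt(24.3145 + 2.3905)
= 5.1677 m


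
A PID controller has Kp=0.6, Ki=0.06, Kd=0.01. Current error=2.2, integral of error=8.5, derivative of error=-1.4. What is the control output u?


u = Kp*e + Ki*int(e) + Kd*de/dt
= 0.6*2.2 + 0.06*8.5 + 0.01*(-1.4)
= 1.32 + 0.51 + -0.014
= 1.816


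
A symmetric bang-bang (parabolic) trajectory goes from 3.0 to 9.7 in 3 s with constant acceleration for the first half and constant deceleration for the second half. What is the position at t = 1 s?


Symmetric rest-to-rest: each phase covers (pf-p0)/2 in time T/2. 0.5*a*(T/2)^2 = (pf-p0)/2 => a = 4*(pf-p0)/T^2
a = 4*(9.7-3.0)/3^2 = 2.9778
t = 1 is in the acceleration phase (t <= T/2).
p = p0 + 0.5*a*t^2 = 3.0 + 0.5*2.9778*1^2
= 4.4889


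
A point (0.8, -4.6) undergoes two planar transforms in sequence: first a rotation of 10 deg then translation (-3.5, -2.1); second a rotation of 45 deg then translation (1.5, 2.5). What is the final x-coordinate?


After transform 1:
x1 = cos(10)*0.8 - sin(10)*-4.6 + -3.5 = -1.9134
y1 = sin(10)*0.8 + cos(10)*-4.6 + -2.1 = -6.4912
After transform 2:
x2 = cos(45)*-1.9134 - sin(45)*-6.4912 + 1.5
= 4.737


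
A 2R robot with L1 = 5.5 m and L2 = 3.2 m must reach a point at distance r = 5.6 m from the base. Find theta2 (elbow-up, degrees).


cos(theta2) = (r^2 - L1^2 - L2^2) / (2*L1*L2)
cos(theta2) = (31.36 - 30.25 - 10.24) / 35.2
cos(theta2) = -0.259375
theta2 = 105.033 degrees


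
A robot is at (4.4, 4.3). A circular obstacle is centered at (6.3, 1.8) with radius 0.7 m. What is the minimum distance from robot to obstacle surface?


center_dist = sqrt((4.4-6.3)^2 + (4.3-1.8)^2)
= sqrt(3.61 + 6.25)
= 3.1401
min_dist = center_dist - radius = 3.1401 - 0.7 = 2.4401 m


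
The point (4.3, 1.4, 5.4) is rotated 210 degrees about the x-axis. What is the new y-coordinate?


Rotation about x-axis: y' = y*cos(theta) - z*sin(theta)
= 1.4 * -0.866 - 5.4 * -0.5
= 1.4876


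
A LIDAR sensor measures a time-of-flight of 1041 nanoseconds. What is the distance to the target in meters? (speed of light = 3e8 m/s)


tof = 1041 ns = 1.041e-06 s
dist = c * tof / 2
= 3e8 * 1.041e-06 / 2
= 156.15 m


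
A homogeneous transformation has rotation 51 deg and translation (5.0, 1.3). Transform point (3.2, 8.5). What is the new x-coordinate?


x' = cos(theta)*px - sin(theta)*py + tx
= 0.6293*3.2 - 0.7771*8.5 + 5.0
= 0.4081


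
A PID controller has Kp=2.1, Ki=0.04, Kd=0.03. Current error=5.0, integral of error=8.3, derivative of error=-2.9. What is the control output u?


u = Kp*e + Ki*int(e) + Kd*de/dt
= 2.1*5.0 + 0.04*8.3 + 0.03*(-2.9)
= 10.5 + 0.332 + -0.087
= 10.745


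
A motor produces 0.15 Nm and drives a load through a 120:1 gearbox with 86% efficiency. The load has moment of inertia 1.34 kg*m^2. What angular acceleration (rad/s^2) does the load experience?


tau_out = tau_motor * N * eta
= 0.15 * 120 * 0.86 = 15.48 Nm
alpha = tau_out / I = 15.48 / 1.34
= 11.5522 rad/s^2


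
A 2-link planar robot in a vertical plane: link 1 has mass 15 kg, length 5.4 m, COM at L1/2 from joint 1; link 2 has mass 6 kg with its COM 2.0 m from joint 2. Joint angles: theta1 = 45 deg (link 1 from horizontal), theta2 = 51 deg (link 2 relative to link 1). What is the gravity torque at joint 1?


Horizontal distance from joint 1 to link-1 COM:
  x_c1 = (L1/2)*cos(t1) = 2.7 * 0.7071 = 1.9092 m
Horizontal distance from joint 1 to link-2 COM:
  x_c2 = L1*cos(t1) + Lc2*cos(t1+t2)
       = 5.4*0.7071 + 2.0*-0.1045 = 3.6093 m
tau1 = m1*g*x_c1 + m2*g*x_c2
     = 15*9.81*1.9092 + 6*9.81*3.6093
     = 280.9371 + 212.4446
     = 493.3816 Nm


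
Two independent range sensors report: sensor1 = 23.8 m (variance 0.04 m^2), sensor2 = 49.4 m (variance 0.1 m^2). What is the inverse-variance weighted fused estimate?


w1 = (1/var1) / (1/var1 + 1/var2)
   = 25.0 / (25.0 + 10.0) = 0.7143
w2 = 1 - w1 = 0.2857
fused = w1*s1 + w2*s2 = 17.0 + 14.1143
= 31.1143 m


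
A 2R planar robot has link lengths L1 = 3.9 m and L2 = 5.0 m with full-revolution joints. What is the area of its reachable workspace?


r_max = L1 + L2 = 8.9 m
r_min = |L1 - L2| = 1.1 m
Area = pi*(r_max^2 - r_min^2)
= pi*(79.21 - 1.21)
= pi * 78.0
= 245.0442 m^2


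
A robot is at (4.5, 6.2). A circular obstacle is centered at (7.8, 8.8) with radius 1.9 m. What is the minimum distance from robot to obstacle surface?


center_dist = sqrt((4.5-7.8)^2 + (6.2-8.8)^2)
= sqrt(10.89 + 6.76)
= 4.2012
min_dist = center_dist - radius = 4.2012 - 1.9 = 2.3012 m


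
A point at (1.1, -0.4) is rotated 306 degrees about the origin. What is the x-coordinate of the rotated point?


x' = x*cos(theta) - y*sin(theta)
cos(306 deg) = 0.5878, sin(306 deg) = -0.809
x' = 1.1 * 0.5878 - -0.4 * -0.809
= 0.6466 - 0.3236
= 0.323


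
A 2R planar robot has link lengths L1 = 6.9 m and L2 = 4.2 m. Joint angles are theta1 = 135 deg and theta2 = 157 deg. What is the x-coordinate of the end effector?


Convert angles to radians: theta1 = 2.3562, theta2 = 2.7402
x = L1*cos(theta1) + L2*cos(theta1+theta2)
x = -4.879 + 1.5733
x = -3.3057


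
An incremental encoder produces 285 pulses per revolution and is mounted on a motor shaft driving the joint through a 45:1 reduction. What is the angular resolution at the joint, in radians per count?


counts per rev = 285
effective counts at joint = 285 * 45 = 12825
resolution = 2*pi / 12825
= 4.8992e-04 rad/count


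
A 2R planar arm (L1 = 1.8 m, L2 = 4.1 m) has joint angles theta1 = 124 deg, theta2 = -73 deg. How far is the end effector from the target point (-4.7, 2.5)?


End effector via forward kinematics:
x = L1*cos(t1) + L2*cos(t1+t2) = 1.5737
y = L1*sin(t1) + L2*sin(t1+t2) = 4.6786
Distance to target:
d = sqrt((-4.7 - 1.5737)^2 + (2.5 - 4.6786)^2)
= sqrt(39.3589 + 4.7462)
= 6.6412 m


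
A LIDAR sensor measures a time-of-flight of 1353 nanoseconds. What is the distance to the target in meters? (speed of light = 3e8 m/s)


tof = 1353 ns = 1.353e-06 s
dist = c * tof / 2
= 3e8 * 1.353e-06 / 2
= 202.95 m


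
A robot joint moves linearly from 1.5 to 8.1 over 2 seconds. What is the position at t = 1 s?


s = t/T = 1/2 = 0.5
p(t) = p0 + (pf-p0)*s
= 1.5 + (8.1 - 1.5) * 0.5
= 4.8


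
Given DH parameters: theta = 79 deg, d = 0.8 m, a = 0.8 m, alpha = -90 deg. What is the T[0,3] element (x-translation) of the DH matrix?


T[0,3] = a * cos(theta)
= 0.8 * cos(79 deg)
= 0.8 * 0.1908
= 0.1526


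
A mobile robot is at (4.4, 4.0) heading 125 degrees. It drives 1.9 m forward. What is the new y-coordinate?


y_new = y0 + d*sin(theta)
= 4.0 + 1.9*sin(125)
= 4.0 + 1.5564
= 5.5564


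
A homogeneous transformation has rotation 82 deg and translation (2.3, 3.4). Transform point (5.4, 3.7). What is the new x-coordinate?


x' = cos(theta)*px - sin(theta)*py + tx
= 0.1392*5.4 - 0.9903*3.7 + 2.3
= -0.6125


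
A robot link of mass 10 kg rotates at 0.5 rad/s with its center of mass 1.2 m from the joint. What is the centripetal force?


F = m * omega^2 * r
= 10 * 0.5^2 * 1.2
= 10 * 0.25 * 1.2
= 3.0 N


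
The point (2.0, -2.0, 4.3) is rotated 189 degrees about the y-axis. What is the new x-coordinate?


Rotation about y-axis: x' = x*cos(theta) + z*sin(theta)
= 2.0 * -0.9877 + 4.3 * -0.1564
= -2.648


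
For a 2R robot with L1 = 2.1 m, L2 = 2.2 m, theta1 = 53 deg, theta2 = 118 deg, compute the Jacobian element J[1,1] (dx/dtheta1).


J[1,1] = -L1*sin(t1) - L2*sin(t1+t2)
= -2.1*sin(53) - 2.2*sin(171)
= -2.0213


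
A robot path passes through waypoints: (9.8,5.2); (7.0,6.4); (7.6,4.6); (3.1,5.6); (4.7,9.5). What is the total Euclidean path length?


Segment lengths:
  seg1 = sqrt((-2.8)^2 + (1.2)^2) = 3.0463
  seg2 = sqrt((0.6)^2 + (-1.8)^2) = 1.8974
  seg3 = sqrt((-4.5)^2 + (1.0)^2) = 4.6098
  seg4 = sqrt((1.6)^2 + (3.9)^2) = 4.2154
Total = 13.7689


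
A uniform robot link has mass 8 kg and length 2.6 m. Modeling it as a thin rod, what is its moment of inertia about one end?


I = (1/3) * m * L^2
= (1/3) * 8 * 2.6^2
= 0.333333 * 8 * 6.76
= 18.0267 kg*m^2


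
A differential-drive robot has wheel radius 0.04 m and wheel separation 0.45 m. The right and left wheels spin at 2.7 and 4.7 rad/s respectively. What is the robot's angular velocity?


vR = r*wR = 0.04*2.7 = 0.108 m/s
vL = r*wL = 0.04*4.7 = 0.188 m/s
v = (vR+vL)/2 = 0.148 m/s
omega = (vR-vL)/L = -0.1778 rad/s
angular velocity = -0.1778 rad/s


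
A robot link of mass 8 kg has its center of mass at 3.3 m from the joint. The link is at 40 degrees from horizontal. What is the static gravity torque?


tau = m*g*L*cos(angle)
= 8 * 9.81 * 3.3 * cos(40 deg)
= 8 * 9.81 * 3.3 * 0.766
= 198.3933 Nm


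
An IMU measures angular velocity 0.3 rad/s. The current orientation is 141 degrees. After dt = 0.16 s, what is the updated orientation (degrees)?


delta_theta = w * dt = 0.3 * 0.16 = 0.048 rad
= 2.7502 deg
theta_new = 141 + 2.7502 = 143.7502 deg


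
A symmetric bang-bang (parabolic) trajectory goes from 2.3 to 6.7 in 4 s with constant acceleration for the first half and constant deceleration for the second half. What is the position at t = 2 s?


Symmetric rest-to-rest: each phase covers (pf-p0)/2 in time T/2. 0.5*a*(T/2)^2 = (pf-p0)/2 => a = 4*(pf-p0)/T^2
a = 4*(6.7-2.3)/4^2 = 1.1
t = 2 is in the acceleration phase (t <= T/2).
p = p0 + 0.5*a*t^2 = 2.3 + 0.5*1.1*2^2
= 4.5


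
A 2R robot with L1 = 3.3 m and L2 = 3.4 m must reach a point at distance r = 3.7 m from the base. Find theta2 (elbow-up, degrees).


cos(theta2) = (r^2 - L1^2 - L2^2) / (2*L1*L2)
cos(theta2) = (13.69 - 10.89 - 11.56) / 22.44
cos(theta2) = -0.390374
theta2 = 112.9778 degrees


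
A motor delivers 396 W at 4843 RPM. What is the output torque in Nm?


omega = 4843 * 2*pi/60 = 507.1578 rad/s
tau = P / omega = 396 / 507.1578
= 0.7808 Nm


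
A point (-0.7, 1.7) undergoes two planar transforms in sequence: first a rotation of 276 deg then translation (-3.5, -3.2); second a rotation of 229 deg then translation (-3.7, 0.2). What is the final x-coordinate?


After transform 1:
x1 = cos(276)*-0.7 - sin(276)*1.7 + -3.5 = -1.8825
y1 = sin(276)*-0.7 + cos(276)*1.7 + -3.2 = -2.3261
After transform 2:
x2 = cos(229)*-1.8825 - sin(229)*-2.3261 + -3.7
= -4.2205


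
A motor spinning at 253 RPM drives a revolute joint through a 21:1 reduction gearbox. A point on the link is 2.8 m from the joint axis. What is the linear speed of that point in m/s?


omega_motor = 253 * 2*pi/60 = 26.4941 rad/s
omega_joint = omega_motor / 21 = 1.2616 rad/s
v = omega_joint * r = 1.2616 * 2.8
= 3.5325 m/s


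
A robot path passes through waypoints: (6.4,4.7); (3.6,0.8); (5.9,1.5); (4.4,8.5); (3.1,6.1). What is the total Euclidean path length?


Segment lengths:
  seg1 = sqrt((-2.8)^2 + (-3.9)^2) = 4.801
  seg2 = sqrt((2.3)^2 + (0.7)^2) = 2.4042
  seg3 = sqrt((-1.5)^2 + (7.0)^2) = 7.1589
  seg4 = sqrt((-1.3)^2 + (-2.4)^2) = 2.7295
Total = 17.0936


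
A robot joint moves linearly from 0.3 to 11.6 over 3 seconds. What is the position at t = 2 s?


s = t/T = 2/3 = 0.6667
p(t) = p0 + (pf-p0)*s
= 0.3 + (11.6 - 0.3) * 0.6667
= 7.8333


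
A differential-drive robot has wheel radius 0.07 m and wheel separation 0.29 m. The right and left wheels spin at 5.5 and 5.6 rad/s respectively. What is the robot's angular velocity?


vR = r*wR = 0.07*5.5 = 0.385 m/s
vL = r*wL = 0.07*5.6 = 0.392 m/s
v = (vR+vL)/2 = 0.3885 m/s
omega = (vR-vL)/L = -0.0241 rad/s
angular velocity = -0.0241 rad/s


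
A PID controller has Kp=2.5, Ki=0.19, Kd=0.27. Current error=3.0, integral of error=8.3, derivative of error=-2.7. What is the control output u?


u = Kp*e + Ki*int(e) + Kd*de/dt
= 2.5*3.0 + 0.19*8.3 + 0.27*(-2.7)
= 7.5 + 1.577 + -0.729
= 8.348


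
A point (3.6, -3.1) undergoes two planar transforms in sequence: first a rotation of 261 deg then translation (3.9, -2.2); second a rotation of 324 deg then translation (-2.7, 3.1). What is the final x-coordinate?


After transform 1:
x1 = cos(261)*3.6 - sin(261)*-3.1 + 3.9 = 0.275
y1 = sin(261)*3.6 + cos(261)*-3.1 + -2.2 = -5.2707
After transform 2:
x2 = cos(324)*0.275 - sin(324)*-5.2707 + -2.7
= -5.5756


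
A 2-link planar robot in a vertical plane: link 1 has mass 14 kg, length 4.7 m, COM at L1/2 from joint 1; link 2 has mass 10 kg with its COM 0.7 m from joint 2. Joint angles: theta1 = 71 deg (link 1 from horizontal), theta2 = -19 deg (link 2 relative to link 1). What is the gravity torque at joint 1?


Horizontal distance from joint 1 to link-1 COM:
  x_c1 = (L1/2)*cos(t1) = 2.35 * 0.3256 = 0.7651 m
Horizontal distance from joint 1 to link-2 COM:
  x_c2 = L1*cos(t1) + Lc2*cos(t1+t2)
       = 4.7*0.3256 + 0.7*0.6157 = 1.9611 m
tau1 = m1*g*x_c1 + m2*g*x_c2
     = 14*9.81*0.7651 + 10*9.81*1.9611
     = 105.0768 + 192.3872
     = 297.464 Nm


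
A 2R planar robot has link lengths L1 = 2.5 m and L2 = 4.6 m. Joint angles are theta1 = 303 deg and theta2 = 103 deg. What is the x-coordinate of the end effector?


Convert angles to radians: theta1 = 5.2883, theta2 = 1.7977
x = L1*cos(theta1) + L2*cos(theta1+theta2)
x = 1.3616 + 3.1954
x = 4.557


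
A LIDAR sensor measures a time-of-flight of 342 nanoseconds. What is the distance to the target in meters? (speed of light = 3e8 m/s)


tof = 342 ns = 3.42e-07 s
dist = c * tof / 2
= 3e8 * 3.42e-07 / 2
= 51.3 m


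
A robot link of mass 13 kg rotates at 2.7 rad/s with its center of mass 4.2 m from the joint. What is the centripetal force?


F = m * omega^2 * r
= 13 * 2.7^2 * 4.2
= 13 * 7.29 * 4.2
= 398.034 N


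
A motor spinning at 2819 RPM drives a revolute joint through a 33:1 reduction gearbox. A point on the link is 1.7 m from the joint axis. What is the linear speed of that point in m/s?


omega_motor = 2819 * 2*pi/60 = 295.205 rad/s
omega_joint = omega_motor / 33 = 8.9456 rad/s
v = omega_joint * r = 8.9456 * 1.7
= 15.2075 m/s


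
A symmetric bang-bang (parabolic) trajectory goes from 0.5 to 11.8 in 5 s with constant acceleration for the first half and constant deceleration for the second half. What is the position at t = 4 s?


Symmetric rest-to-rest: each phase covers (pf-p0)/2 in time T/2. 0.5*a*(T/2)^2 = (pf-p0)/2 => a = 4*(pf-p0)/T^2
a = 4*(11.8-0.5)/5^2 = 1.808
t = 4 is in the deceleration phase (t > T/2).
p = pf - 0.5*a*(T-t)^2 = 11.8 - 0.5*1.808*1^2
= 10.896


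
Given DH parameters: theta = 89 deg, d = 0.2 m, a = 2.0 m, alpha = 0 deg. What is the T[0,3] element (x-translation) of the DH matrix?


T[0,3] = a * cos(theta)
= 2.0 * cos(89 deg)
= 2.0 * 0.0175
= 0.0349


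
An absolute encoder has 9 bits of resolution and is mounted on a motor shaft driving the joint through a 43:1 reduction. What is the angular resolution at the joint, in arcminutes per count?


counts = 2^9 = 512
effective counts at joint = 512 * 43 = 22016
resolution = 360*60 / 22016
= 0.9811 arcmin/count


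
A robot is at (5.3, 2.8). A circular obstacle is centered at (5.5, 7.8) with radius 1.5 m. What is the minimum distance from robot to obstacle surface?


center_dist = sqrt((5.3-5.5)^2 + (2.8-7.8)^2)
= sqrt(0.04 + 25.0)
= 5.004
min_dist = center_dist - radius = 5.004 - 1.5 = 3.504 m


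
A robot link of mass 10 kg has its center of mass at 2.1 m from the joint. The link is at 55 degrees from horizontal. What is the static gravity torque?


tau = m*g*L*cos(angle)
= 10 * 9.81 * 2.1 * cos(55 deg)
= 10 * 9.81 * 2.1 * 0.5736
= 118.1625 Nm


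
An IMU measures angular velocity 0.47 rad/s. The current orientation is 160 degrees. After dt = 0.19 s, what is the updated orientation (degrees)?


delta_theta = w * dt = 0.47 * 0.19 = 0.0893 rad
= 5.1165 deg
theta_new = 160 + 5.1165 = 165.1165 deg


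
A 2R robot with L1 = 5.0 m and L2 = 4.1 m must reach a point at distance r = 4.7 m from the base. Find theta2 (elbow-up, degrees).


cos(theta2) = (r^2 - L1^2 - L2^2) / (2*L1*L2)
cos(theta2) = (22.09 - 25.0 - 16.81) / 41.0
cos(theta2) = -0.480976
theta2 = 118.7491 degrees


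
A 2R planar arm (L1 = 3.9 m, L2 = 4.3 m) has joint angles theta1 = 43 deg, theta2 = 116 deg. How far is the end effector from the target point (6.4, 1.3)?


End effector via forward kinematics:
x = L1*cos(t1) + L2*cos(t1+t2) = -1.1621
y = L1*sin(t1) + L2*sin(t1+t2) = 4.2008
Distance to target:
d = sqrt((6.4 - -1.1621)^2 + (1.3 - 4.2008)^2)
= sqrt(57.1856 + 8.4145)
= 8.0994 m


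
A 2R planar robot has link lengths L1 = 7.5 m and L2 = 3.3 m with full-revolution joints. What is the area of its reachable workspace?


r_max = L1 + L2 = 10.8 m
r_min = |L1 - L2| = 4.2 m
Area = pi*(r_max^2 - r_min^2)
= pi*(116.64 - 17.64)
= pi * 99.0
= 311.0177 m^2


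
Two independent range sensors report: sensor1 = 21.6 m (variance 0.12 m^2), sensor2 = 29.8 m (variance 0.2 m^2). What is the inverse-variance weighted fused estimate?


w1 = (1/var1) / (1/var1 + 1/var2)
   = 8.3333 / (8.3333 + 5.0) = 0.625
w2 = 1 - w1 = 0.375
fused = w1*s1 + w2*s2 = 13.5 + 11.175
= 24.675 m


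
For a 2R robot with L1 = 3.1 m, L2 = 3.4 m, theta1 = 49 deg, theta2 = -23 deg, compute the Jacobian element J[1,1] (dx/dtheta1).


J[1,1] = -L1*sin(t1) - L2*sin(t1+t2)
= -3.1*sin(49) - 3.4*sin(26)
= -3.8301


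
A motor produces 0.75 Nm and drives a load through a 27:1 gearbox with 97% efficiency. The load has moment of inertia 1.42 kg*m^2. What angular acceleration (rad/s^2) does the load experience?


tau_out = tau_motor * N * eta
= 0.75 * 27 * 0.97 = 19.6425 Nm
alpha = tau_out / I = 19.6425 / 1.42
= 13.8327 rad/s^2


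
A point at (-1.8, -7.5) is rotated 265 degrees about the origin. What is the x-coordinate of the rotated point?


x' = x*cos(theta) - y*sin(theta)
cos(265 deg) = -0.0872, sin(265 deg) = -0.9962
x' = -1.8 * -0.0872 - -7.5 * -0.9962
= 0.1569 - 7.4715
= -7.3146


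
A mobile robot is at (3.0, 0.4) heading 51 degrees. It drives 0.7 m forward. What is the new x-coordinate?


x_new = x0 + d*cos(theta)
= 3.0 + 0.7*cos(51)
= 3.0 + 0.4405
= 3.4405


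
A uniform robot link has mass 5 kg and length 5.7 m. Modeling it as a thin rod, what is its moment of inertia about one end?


I = (1/3) * m * L^2
= (1/3) * 5 * 5.7^2
= 0.333333 * 5 * 32.49
= 54.15 kg*m^2


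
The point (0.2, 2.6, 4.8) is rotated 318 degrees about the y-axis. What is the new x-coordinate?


Rotation about y-axis: x' = x*cos(theta) + z*sin(theta)
= 0.2 * 0.7431 + 4.8 * -0.6691
= -3.0632


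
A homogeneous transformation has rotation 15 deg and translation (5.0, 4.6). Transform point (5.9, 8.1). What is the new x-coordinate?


x' = cos(theta)*px - sin(theta)*py + tx
= 0.9659*5.9 - 0.2588*8.1 + 5.0
= 8.6025


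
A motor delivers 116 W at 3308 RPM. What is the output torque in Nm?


omega = 3308 * 2*pi/60 = 346.4129 rad/s
tau = P / omega = 116 / 346.4129
= 0.3349 Nm


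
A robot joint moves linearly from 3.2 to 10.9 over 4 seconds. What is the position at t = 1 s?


s = t/T = 1/4 = 0.25
p(t) = p0 + (pf-p0)*s
= 3.2 + (10.9 - 3.2) * 0.25
= 5.125


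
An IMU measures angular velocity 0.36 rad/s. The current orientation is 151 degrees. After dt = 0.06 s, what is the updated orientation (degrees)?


delta_theta = w * dt = 0.36 * 0.06 = 0.0216 rad
= 1.2376 deg
theta_new = 151 + 1.2376 = 152.2376 deg


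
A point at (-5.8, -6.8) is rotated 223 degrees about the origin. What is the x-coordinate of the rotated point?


x' = x*cos(theta) - y*sin(theta)
cos(223 deg) = -0.7314, sin(223 deg) = -0.682
x' = -5.8 * -0.7314 - -6.8 * -0.682
= 4.2419 - 4.6376
= -0.3957


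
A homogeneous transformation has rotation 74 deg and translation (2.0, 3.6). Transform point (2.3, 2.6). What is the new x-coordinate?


x' = cos(theta)*px - sin(theta)*py + tx
= 0.2756*2.3 - 0.9613*2.6 + 2.0
= 0.1347


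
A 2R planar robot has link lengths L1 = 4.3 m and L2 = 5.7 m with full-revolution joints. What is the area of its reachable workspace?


r_max = L1 + L2 = 10.0 m
r_min = |L1 - L2| = 1.4 m
Area = pi*(r_max^2 - r_min^2)
= pi*(100.0 - 1.96)
= pi * 98.04
= 308.0017 m^2


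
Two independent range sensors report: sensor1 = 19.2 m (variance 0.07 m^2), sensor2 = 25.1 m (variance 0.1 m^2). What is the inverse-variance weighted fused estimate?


w1 = (1/var1) / (1/var1 + 1/var2)
   = 14.2857 / (14.2857 + 10.0) = 0.5882
w2 = 1 - w1 = 0.4118
fused = w1*s1 + w2*s2 = 11.2941 + 10.3353
= 21.6294 m


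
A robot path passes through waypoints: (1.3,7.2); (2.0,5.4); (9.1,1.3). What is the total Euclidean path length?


Segment lengths:
  seg1 = sqrt((0.7)^2 + (-1.8)^2) = 1.9313
  seg2 = sqrt((7.1)^2 + (-4.1)^2) = 8.1988
Total = 10.1301


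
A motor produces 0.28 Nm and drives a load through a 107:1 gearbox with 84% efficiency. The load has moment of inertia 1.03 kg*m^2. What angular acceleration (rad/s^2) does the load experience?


tau_out = tau_motor * N * eta
= 0.28 * 107 * 0.84 = 25.1664 Nm
alpha = tau_out / I = 25.1664 / 1.03
= 24.4334 rad/s^2


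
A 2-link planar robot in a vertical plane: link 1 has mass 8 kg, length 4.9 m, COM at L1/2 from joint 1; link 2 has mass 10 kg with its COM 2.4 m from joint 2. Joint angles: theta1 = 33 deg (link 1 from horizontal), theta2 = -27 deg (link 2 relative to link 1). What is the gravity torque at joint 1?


Horizontal distance from joint 1 to link-1 COM:
  x_c1 = (L1/2)*cos(t1) = 2.45 * 0.8387 = 2.0547 m
Horizontal distance from joint 1 to link-2 COM:
  x_c2 = L1*cos(t1) + Lc2*cos(t1+t2)
       = 4.9*0.8387 + 2.4*0.9945 = 6.4963 m
tau1 = m1*g*x_c1 + m2*g*x_c2
     = 8*9.81*2.0547 + 10*9.81*6.4963
     = 161.2562 + 637.2908
     = 798.547 Nm


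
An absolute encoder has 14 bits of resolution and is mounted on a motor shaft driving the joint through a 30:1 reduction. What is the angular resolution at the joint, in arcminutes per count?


counts = 2^14 = 16384
effective counts at joint = 16384 * 30 = 491520
resolution = 360*60 / 491520
= 0.0439 arcmin/count


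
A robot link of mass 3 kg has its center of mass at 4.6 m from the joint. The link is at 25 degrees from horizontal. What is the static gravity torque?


tau = m*g*L*cos(angle)
= 3 * 9.81 * 4.6 * cos(25 deg)
= 3 * 9.81 * 4.6 * 0.9063
= 122.6941 Nm


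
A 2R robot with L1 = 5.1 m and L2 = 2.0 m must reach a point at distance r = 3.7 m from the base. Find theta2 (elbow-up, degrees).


cos(theta2) = (r^2 - L1^2 - L2^2) / (2*L1*L2)
cos(theta2) = (13.69 - 26.01 - 4.0) / 20.4
cos(theta2) = -0.8
theta2 = 143.1301 degrees


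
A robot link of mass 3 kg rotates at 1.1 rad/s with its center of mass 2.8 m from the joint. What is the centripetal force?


F = m * omega^2 * r
= 3 * 1.1^2 * 2.8
= 3 * 1.21 * 2.8
= 10.164 N


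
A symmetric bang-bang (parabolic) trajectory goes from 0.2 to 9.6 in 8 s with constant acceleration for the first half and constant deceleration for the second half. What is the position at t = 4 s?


Symmetric rest-to-rest: each phase covers (pf-p0)/2 in time T/2. 0.5*a*(T/2)^2 = (pf-p0)/2 => a = 4*(pf-p0)/T^2
a = 4*(9.6-0.2)/8^2 = 0.5875
t = 4 is in the acceleration phase (t <= T/2).
p = p0 + 0.5*a*t^2 = 0.2 + 0.5*0.5875*4^2
= 4.9


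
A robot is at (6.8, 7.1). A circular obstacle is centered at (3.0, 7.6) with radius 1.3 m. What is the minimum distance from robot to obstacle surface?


center_dist = sqrt((6.8-3.0)^2 + (7.1-7.6)^2)
= sqrt(14.44 + 0.25)
= 3.8328
min_dist = center_dist - radius = 3.8328 - 1.3 = 2.5328 m


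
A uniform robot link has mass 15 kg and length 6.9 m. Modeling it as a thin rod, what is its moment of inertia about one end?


I = (1/3) * m * L^2
= (1/3) * 15 * 6.9^2
= 0.333333 * 15 * 47.61
= 238.05 kg*m^2


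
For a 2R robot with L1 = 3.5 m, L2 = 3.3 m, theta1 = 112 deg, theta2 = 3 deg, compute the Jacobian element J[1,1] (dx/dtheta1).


J[1,1] = -L1*sin(t1) - L2*sin(t1+t2)
= -3.5*sin(112) - 3.3*sin(115)
= -6.236


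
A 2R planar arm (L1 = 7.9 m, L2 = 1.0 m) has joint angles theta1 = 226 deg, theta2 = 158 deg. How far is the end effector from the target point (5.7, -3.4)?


End effector via forward kinematics:
x = L1*cos(t1) + L2*cos(t1+t2) = -4.5743
y = L1*sin(t1) + L2*sin(t1+t2) = -5.276
Distance to target:
d = sqrt((5.7 - -4.5743)^2 + (-3.4 - -5.276)^2)
= sqrt(105.5603 + 3.5196)
= 10.4441 m


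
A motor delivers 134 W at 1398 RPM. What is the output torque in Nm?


omega = 1398 * 2*pi/60 = 146.3982 rad/s
tau = P / omega = 134 / 146.3982
= 0.9153 Nm


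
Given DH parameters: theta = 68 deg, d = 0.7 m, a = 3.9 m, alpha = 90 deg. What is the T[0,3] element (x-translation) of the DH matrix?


T[0,3] = a * cos(theta)
= 3.9 * cos(68 deg)
= 3.9 * 0.3746
= 1.461


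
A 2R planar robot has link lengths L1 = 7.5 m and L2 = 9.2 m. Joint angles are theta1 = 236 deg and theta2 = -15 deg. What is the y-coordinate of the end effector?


Convert angles to radians: theta1 = 4.119, theta2 = -0.2618
y = L1*sin(theta1) + L2*sin(theta1+theta2)
y = -6.2178 + -6.0357
y = -12.2535


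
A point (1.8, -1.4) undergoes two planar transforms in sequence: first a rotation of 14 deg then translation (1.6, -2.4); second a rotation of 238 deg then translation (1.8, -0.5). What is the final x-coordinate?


After transform 1:
x1 = cos(14)*1.8 - sin(14)*-1.4 + 1.6 = 3.6852
y1 = sin(14)*1.8 + cos(14)*-1.4 + -2.4 = -3.323
After transform 2:
x2 = cos(238)*3.6852 - sin(238)*-3.323 + 1.8
= -2.9709


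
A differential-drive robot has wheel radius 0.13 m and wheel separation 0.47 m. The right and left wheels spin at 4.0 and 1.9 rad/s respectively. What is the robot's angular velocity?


vR = r*wR = 0.13*4.0 = 0.52 m/s
vL = r*wL = 0.13*1.9 = 0.247 m/s
v = (vR+vL)/2 = 0.3835 m/s
omega = (vR-vL)/L = 0.5809 rad/s
angular velocity = 0.5809 rad/s


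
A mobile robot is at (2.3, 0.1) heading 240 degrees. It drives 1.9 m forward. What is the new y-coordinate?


y_new = y0 + d*sin(theta)
= 0.1 + 1.9*sin(240)
= 0.1 + -1.6454
= -1.5454


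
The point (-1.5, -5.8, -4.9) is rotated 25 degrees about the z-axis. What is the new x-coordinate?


Rotation about z-axis: x' = x*cos(theta) - y*sin(theta)
= -1.5 * 0.9063 - -5.8 * 0.4226
= 1.0917


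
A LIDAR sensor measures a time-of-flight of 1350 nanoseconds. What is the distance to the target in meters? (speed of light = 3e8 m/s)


tof = 1350 ns = 1.35e-06 s
dist = c * tof / 2
= 3e8 * 1.35e-06 / 2
= 202.5 m


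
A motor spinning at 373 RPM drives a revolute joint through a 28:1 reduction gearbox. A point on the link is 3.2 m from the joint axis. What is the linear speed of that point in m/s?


omega_motor = 373 * 2*pi/60 = 39.0605 rad/s
omega_joint = omega_motor / 28 = 1.395 rad/s
v = omega_joint * r = 1.395 * 3.2
= 4.4641 m/s


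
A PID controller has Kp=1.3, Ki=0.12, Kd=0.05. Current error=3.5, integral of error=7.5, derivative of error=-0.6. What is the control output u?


u = Kp*e + Ki*int(e) + Kd*de/dt
= 1.3*3.5 + 0.12*7.5 + 0.05*(-0.6)
= 4.55 + 0.9 + -0.03
= 5.42


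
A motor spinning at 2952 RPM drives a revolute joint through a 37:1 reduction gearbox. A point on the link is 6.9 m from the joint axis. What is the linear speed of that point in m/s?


omega_motor = 2952 * 2*pi/60 = 309.1327 rad/s
omega_joint = omega_motor / 37 = 8.3549 rad/s
v = omega_joint * r = 8.3549 * 6.9
= 57.6491 m/s


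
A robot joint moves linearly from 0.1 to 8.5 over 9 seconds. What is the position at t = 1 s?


s = t/T = 1/9 = 0.1111
p(t) = p0 + (pf-p0)*s
= 0.1 + (8.5 - 0.1) * 0.1111
= 1.0333


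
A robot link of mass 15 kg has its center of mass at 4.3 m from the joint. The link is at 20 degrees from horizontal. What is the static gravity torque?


tau = m*g*L*cos(angle)
= 15 * 9.81 * 4.3 * cos(20 deg)
= 15 * 9.81 * 4.3 * 0.9397
= 594.5858 Nm


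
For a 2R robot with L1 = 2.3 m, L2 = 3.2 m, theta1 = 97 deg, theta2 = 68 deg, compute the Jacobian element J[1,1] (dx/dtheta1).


J[1,1] = -L1*sin(t1) - L2*sin(t1+t2)
= -2.3*sin(97) - 3.2*sin(165)
= -3.1111


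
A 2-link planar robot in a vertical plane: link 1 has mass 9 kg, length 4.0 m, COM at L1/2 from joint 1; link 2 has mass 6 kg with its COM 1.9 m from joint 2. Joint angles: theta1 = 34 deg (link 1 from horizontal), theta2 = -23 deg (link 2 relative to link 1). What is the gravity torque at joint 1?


Horizontal distance from joint 1 to link-1 COM:
  x_c1 = (L1/2)*cos(t1) = 2.0 * 0.829 = 1.6581 m
Horizontal distance from joint 1 to link-2 COM:
  x_c2 = L1*cos(t1) + Lc2*cos(t1+t2)
       = 4.0*0.829 + 1.9*0.9816 = 5.1812 m
tau1 = m1*g*x_c1 + m2*g*x_c2
     = 9*9.81*1.6581 + 6*9.81*5.1812
     = 146.3915 + 304.9679
     = 451.3594 Nm


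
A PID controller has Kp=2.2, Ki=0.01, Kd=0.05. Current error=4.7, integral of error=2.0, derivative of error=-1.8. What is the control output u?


u = Kp*e + Ki*int(e) + Kd*de/dt
= 2.2*4.7 + 0.01*2.0 + 0.05*(-1.8)
= 10.34 + 0.02 + -0.09
= 10.27


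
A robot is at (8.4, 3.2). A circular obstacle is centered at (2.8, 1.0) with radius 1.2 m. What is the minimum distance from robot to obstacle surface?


center_dist = sqrt((8.4-2.8)^2 + (3.2-1.0)^2)
= sqrt(31.36 + 4.84)
= 6.0166
min_dist = center_dist - radius = 6.0166 - 1.2 = 4.8166 m


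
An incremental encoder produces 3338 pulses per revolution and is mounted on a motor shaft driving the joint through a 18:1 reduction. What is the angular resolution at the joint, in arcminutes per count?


counts per rev = 3338
effective counts at joint = 3338 * 18 = 60084
resolution = 360*60 / 60084
= 0.3595 arcmin/count


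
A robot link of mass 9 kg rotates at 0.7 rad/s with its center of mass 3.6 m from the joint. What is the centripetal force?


F = m * omega^2 * r
= 9 * 0.7^2 * 3.6
= 9 * 0.49 * 3.6
= 15.876 N


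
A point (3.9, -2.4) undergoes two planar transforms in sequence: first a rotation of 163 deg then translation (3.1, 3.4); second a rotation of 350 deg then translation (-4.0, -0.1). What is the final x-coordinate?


After transform 1:
x1 = cos(163)*3.9 - sin(163)*-2.4 + 3.1 = 0.0721
y1 = sin(163)*3.9 + cos(163)*-2.4 + 3.4 = 6.8354
After transform 2:
x2 = cos(350)*0.0721 - sin(350)*6.8354 + -4.0
= -2.742


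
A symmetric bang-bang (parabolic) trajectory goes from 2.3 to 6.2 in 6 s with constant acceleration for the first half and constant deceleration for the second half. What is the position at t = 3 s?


Symmetric rest-to-rest: each phase covers (pf-p0)/2 in time T/2. 0.5*a*(T/2)^2 = (pf-p0)/2 => a = 4*(pf-p0)/T^2
a = 4*(6.2-2.3)/6^2 = 0.4333
t = 3 is in the acceleration phase (t <= T/2).
p = p0 + 0.5*a*t^2 = 2.3 + 0.5*0.4333*3^2
= 4.25


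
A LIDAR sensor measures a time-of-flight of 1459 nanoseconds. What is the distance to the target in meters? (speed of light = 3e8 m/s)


tof = 1459 ns = 1.459e-06 s
dist = c * tof / 2
= 3e8 * 1.459e-06 / 2
= 218.85 m
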